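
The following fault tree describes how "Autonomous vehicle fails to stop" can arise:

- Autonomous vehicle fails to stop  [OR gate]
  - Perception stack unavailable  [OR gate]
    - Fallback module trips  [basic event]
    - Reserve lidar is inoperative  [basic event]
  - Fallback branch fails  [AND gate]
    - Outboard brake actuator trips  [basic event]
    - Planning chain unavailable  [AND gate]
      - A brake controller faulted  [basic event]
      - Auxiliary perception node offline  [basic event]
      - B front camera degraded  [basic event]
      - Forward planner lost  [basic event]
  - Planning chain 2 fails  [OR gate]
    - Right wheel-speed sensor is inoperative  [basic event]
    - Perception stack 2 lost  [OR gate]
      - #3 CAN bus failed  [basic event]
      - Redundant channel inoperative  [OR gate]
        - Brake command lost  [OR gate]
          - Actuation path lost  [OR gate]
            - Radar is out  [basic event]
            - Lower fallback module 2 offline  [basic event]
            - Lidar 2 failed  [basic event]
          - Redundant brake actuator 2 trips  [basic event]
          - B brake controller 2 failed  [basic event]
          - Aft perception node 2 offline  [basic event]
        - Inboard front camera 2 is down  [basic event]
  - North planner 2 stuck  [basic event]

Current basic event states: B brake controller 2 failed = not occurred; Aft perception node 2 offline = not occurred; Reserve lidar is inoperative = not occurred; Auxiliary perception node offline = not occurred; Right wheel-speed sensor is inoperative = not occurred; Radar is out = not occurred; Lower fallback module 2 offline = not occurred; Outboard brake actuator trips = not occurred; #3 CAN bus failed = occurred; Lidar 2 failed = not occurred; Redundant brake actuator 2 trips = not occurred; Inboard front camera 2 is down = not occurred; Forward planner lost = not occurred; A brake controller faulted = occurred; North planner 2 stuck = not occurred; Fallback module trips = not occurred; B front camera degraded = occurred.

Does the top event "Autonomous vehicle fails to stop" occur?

Yes

Perception stack unavailable [OR]: Fallback module trips=not, Reserve lidar is inoperative=not → no input occurs → does not occur.
Planning chain unavailable [AND]: A brake controller faulted=occurs, Auxiliary perception node offline=not, B front camera degraded=occurs, Forward planner lost=not → not all inputs occur → does not occur.
Fallback branch fails [AND]: Outboard brake actuator trips=not, Planning chain unavailable=not → not all inputs occur → does not occur.
Actuation path lost [OR]: Radar is out=not, Lower fallback module 2 offline=not, Lidar 2 failed=not → no input occurs → does not occur.
Brake command lost [OR]: Actuation path lost=not, Redundant brake actuator 2 trips=not, B brake controller 2 failed=not, Aft perception node 2 offline=not → no input occurs → does not occur.
Redundant channel inoperative [OR]: Brake command lost=not, Inboard front camera 2 is down=not → no input occurs → does not occur.
Perception stack 2 lost [OR]: #3 CAN bus failed=occurs, Redundant channel inoperative=not → at least one input occurs → occurs.
Planning chain 2 fails [OR]: Right wheel-speed sensor is inoperative=not, Perception stack 2 lost=occurs → at least one input occurs → occurs.
Autonomous vehicle fails to stop [OR]: Perception stack unavailable=not, Fallback branch fails=not, Planning chain 2 fails=occurs, North planner 2 stuck=not → at least one input occurs → occurs.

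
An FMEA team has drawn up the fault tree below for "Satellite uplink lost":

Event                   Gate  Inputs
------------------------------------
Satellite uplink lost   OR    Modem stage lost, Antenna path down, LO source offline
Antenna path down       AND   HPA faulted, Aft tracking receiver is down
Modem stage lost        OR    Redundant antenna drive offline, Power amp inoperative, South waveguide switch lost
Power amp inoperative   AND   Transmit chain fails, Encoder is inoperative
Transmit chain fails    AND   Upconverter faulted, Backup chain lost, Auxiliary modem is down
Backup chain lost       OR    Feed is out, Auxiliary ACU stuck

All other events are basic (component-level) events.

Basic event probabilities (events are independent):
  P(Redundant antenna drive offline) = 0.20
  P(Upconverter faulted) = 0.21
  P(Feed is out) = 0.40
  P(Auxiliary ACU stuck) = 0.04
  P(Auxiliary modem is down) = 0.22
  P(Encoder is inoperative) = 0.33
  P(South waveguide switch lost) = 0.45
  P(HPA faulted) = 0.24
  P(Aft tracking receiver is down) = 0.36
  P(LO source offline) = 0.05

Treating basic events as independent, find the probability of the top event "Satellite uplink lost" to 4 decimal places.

0.6206

P(Backup chain lost) [OR] = 1 − (1−0.40) × (1−0.04) = 0.424000
P(Transmit chain fails) [AND] = 0.21 × 0.424000 × 0.22 = 0.019589
P(Power amp inoperative) [AND] = 0.019589 × 0.33 = 0.006464
P(Modem stage lost) [OR] = 1 − (1−0.20) × (1−0.006464) × (1−0.45) = 0.562844
P(Antenna path down) [AND] = 0.24 × 0.36 = 0.086400
P(Satellite uplink lost) [OR] = 1 − (1−0.562844) × (1−0.086400) × (1−0.05) = 0.620584
Rounded to 4 decimal places: P(Satellite uplink lost) ≈ 0.6206.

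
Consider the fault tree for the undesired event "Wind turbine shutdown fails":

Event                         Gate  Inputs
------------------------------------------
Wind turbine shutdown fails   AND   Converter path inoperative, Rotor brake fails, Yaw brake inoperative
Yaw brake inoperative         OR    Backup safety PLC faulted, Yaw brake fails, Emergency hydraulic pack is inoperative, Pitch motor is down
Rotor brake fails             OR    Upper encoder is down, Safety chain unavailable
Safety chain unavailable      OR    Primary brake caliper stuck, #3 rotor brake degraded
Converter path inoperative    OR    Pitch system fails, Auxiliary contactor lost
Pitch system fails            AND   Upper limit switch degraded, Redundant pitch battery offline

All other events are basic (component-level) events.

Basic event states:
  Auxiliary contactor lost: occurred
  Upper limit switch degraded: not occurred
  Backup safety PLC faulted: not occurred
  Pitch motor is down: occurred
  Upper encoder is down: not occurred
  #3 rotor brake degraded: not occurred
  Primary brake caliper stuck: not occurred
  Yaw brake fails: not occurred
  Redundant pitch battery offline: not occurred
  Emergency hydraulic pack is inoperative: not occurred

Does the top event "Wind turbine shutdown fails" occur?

Pitch system fails [AND]: Upper limit switch degraded=not, Redundant pitch battery offline=not → not all inputs occur → does not occur.
Converter path inoperative [OR]: Pitch system fails=not, Auxiliary contactor lost=occurs → at least one input occurs → occurs.
Safety chain unavailable [OR]: Primary brake caliper stuck=not, #3 rotor brake degraded=not → no input occurs → does not occur.
Rotor brake fails [OR]: Upper encoder is down=not, Safety chain unavailable=not → no input occurs → does not occur.
Yaw brake inoperative [OR]: Backup safety PLC faulted=not, Yaw brake fails=not, Emergency hydraulic pack is inoperative=not, Pitch motor is down=occurs → at least one input occurs → occurs.
Wind turbine shutdown fails [AND]: Converter path inoperative=occurs, Rotor brake fails=not, Yaw brake inoperative=occurs → not all inputs occur → does not occur.

No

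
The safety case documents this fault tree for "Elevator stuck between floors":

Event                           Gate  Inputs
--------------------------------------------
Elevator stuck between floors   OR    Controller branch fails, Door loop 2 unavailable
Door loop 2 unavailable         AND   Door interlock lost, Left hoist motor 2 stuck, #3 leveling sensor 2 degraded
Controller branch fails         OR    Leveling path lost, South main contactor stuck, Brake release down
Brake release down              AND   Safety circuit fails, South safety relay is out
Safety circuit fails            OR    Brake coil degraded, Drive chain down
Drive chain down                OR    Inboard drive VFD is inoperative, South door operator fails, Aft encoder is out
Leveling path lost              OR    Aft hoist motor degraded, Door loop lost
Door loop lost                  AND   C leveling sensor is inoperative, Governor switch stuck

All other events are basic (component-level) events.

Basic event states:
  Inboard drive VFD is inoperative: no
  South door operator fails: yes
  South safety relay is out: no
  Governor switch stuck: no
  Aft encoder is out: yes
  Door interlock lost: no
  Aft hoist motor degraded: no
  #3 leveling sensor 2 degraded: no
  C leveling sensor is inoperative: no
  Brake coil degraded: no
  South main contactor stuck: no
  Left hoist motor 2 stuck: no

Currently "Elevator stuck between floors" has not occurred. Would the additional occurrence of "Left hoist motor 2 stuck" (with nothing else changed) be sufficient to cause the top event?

Counterfactual: set "Left hoist motor 2 stuck" to occurred.
Door loop lost [AND]: C leveling sensor is inoperative=not, Governor switch stuck=not → not all inputs occur → does not occur.
Leveling path lost [OR]: Aft hoist motor degraded=not, Door loop lost=not → no input occurs → does not occur.
Drive chain down [OR]: Inboard drive VFD is inoperative=not, South door operator fails=occurs, Aft encoder is out=occurs → at least one input occurs → occurs.
Safety circuit fails [OR]: Brake coil degraded=not, Drive chain down=occurs → at least one input occurs → occurs.
Brake release down [AND]: Safety circuit fails=occurs, South safety relay is out=not → not all inputs occur → does not occur.
Controller branch fails [OR]: Leveling path lost=not, South main contactor stuck=not, Brake release down=not → no input occurs → does not occur.
Door loop 2 unavailable [AND]: Door interlock lost=not, Left hoist motor 2 stuck=occurs, #3 leveling sensor 2 degraded=not → not all inputs occur → does not occur.
Elevator stuck between floors [OR]: Controller branch fails=not, Door loop 2 unavailable=not → no input occurs → does not occur.

No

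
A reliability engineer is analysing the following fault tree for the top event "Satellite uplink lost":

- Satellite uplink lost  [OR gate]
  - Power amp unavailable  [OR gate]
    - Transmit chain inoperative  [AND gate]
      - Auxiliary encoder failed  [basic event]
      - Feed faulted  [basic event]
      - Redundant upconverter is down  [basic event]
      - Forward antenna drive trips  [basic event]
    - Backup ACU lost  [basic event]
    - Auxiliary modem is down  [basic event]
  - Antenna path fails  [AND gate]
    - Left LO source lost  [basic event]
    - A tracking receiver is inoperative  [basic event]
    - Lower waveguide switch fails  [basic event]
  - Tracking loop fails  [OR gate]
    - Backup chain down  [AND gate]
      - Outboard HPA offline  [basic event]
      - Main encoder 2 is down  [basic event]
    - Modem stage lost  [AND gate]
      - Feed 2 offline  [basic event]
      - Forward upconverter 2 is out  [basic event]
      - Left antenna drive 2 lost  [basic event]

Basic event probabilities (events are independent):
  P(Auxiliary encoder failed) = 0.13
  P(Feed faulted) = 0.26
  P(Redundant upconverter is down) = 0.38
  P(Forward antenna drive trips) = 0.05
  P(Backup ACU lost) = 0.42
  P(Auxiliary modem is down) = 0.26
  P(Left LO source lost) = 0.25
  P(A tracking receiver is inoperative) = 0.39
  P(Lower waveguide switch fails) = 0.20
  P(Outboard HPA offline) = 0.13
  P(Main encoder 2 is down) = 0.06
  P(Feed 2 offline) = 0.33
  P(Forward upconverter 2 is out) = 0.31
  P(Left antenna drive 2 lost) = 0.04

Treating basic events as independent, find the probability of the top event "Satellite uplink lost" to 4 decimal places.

0.5844

P(Transmit chain inoperative) [AND] = 0.13 × 0.26 × 0.38 × 0.05 = 0.000642
P(Power amp unavailable) [OR] = 1 − (1−0.000642) × (1−0.42) × (1−0.26) = 0.571076
P(Antenna path fails) [AND] = 0.25 × 0.39 × 0.20 = 0.019500
P(Backup chain down) [AND] = 0.13 × 0.06 = 0.007800
P(Modem stage lost) [AND] = 0.33 × 0.31 × 0.04 = 0.004092
P(Tracking loop fails) [OR] = 1 − (1−0.007800) × (1−0.004092) = 0.011860
P(Satellite uplink lost) [OR] = 1 − (1−0.571076) × (1−0.019500) × (1−0.011860) = 0.584428
Rounded to 4 decimal places: P(Satellite uplink lost) ≈ 0.5844.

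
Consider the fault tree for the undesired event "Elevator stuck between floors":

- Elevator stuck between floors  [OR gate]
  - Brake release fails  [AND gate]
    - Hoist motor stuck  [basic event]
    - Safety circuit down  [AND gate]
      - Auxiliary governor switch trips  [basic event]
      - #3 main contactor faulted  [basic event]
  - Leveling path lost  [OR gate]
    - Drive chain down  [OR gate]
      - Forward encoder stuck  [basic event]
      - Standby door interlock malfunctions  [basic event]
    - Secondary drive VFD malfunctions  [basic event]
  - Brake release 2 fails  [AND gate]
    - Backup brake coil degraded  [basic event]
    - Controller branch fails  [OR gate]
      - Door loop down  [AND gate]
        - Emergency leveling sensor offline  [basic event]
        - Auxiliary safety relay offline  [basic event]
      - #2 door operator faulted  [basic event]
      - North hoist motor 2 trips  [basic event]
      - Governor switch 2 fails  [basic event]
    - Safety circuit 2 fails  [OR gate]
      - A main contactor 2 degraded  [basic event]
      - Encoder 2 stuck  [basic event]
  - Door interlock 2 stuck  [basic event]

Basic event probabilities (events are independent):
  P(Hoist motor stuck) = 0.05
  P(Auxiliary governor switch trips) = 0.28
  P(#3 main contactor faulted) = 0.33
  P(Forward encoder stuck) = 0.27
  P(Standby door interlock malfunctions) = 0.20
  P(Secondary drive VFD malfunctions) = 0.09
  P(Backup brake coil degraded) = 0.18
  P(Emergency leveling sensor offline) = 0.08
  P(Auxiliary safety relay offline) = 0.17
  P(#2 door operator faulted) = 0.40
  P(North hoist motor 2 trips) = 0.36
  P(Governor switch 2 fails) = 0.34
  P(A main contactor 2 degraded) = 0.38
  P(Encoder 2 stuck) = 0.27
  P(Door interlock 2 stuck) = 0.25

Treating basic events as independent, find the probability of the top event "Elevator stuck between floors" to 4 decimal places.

P(Safety circuit down) [AND] = 0.28 × 0.33 = 0.092400
P(Brake release fails) [AND] = 0.05 × 0.092400 = 0.004620
P(Drive chain down) [OR] = 1 − (1−0.27) × (1−0.20) = 0.416000
P(Leveling path lost) [OR] = 1 − (1−0.416000) × (1−0.09) = 0.468560
P(Door loop down) [AND] = 0.08 × 0.17 = 0.013600
P(Controller branch fails) [OR] = 1 − (1−0.013600) × (1−0.40) × (1−0.36) × (1−0.34) = 0.750007
P(Safety circuit 2 fails) [OR] = 1 − (1−0.38) × (1−0.27) = 0.547400
P(Brake release 2 fails) [AND] = 0.18 × 0.750007 × 0.547400 = 0.073900
P(Elevator stuck between floors) [OR] = 1 − (1−0.004620) × (1−0.468560) × (1−0.073900) × (1−0.25) = 0.632580
Rounded to 4 decimal places: P(Elevator stuck between floors) ≈ 0.6326.

0.6326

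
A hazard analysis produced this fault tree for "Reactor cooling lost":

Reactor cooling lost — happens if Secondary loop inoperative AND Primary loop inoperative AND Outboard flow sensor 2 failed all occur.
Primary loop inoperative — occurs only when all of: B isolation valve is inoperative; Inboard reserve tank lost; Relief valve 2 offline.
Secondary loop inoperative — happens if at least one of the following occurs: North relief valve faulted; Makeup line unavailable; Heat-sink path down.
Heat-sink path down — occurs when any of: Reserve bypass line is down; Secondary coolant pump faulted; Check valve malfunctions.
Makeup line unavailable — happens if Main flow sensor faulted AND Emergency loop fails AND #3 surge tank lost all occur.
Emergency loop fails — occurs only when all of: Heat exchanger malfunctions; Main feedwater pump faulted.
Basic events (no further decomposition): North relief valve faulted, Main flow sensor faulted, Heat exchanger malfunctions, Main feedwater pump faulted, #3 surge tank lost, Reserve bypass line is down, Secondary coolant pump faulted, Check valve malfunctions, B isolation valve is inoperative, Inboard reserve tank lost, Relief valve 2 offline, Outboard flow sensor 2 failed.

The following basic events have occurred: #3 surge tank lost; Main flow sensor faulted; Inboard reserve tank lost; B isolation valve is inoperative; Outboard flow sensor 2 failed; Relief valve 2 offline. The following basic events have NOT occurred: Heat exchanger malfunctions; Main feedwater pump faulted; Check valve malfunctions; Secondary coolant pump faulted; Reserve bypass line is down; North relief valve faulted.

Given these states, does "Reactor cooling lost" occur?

No

Emergency loop fails [AND]: Heat exchanger malfunctions=not, Main feedwater pump faulted=not → not all inputs occur → does not occur.
Makeup line unavailable [AND]: Main flow sensor faulted=occurs, Emergency loop fails=not, #3 surge tank lost=occurs → not all inputs occur → does not occur.
Heat-sink path down [OR]: Reserve bypass line is down=not, Secondary coolant pump faulted=not, Check valve malfunctions=not → no input occurs → does not occur.
Secondary loop inoperative [OR]: North relief valve faulted=not, Makeup line unavailable=not, Heat-sink path down=not → no input occurs → does not occur.
Primary loop inoperative [AND]: B isolation valve is inoperative=occurs, Inboard reserve tank lost=occurs, Relief valve 2 offline=occurs → all inputs occur → occurs.
Reactor cooling lost [AND]: Secondary loop inoperative=not, Primary loop inoperative=occurs, Outboard flow sensor 2 failed=occurs → not all inputs occur → does not occur.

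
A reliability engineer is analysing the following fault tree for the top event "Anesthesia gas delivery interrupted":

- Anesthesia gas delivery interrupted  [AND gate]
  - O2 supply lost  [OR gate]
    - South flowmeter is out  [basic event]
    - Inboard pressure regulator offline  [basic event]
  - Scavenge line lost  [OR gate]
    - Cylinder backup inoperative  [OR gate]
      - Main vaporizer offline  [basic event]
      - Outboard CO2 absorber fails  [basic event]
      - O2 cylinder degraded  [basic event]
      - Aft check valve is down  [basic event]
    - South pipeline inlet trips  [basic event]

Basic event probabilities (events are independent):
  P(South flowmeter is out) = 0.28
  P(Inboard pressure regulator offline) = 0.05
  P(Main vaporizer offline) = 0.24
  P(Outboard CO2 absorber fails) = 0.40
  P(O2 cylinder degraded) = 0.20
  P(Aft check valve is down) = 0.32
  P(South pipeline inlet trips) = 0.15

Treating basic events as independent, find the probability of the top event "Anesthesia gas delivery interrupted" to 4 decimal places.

P(O2 supply lost) [OR] = 1 − (1−0.28) × (1−0.05) = 0.316000
P(Cylinder backup inoperative) [OR] = 1 − (1−0.24) × (1−0.40) × (1−0.20) × (1−0.32) = 0.751936
P(Scavenge line lost) [OR] = 1 − (1−0.751936) × (1−0.15) = 0.789146
P(Anesthesia gas delivery interrupted) [AND] = 0.316000 × 0.789146 = 0.249370
Rounded to 4 decimal places: P(Anesthesia gas delivery interrupted) ≈ 0.2494.

0.2494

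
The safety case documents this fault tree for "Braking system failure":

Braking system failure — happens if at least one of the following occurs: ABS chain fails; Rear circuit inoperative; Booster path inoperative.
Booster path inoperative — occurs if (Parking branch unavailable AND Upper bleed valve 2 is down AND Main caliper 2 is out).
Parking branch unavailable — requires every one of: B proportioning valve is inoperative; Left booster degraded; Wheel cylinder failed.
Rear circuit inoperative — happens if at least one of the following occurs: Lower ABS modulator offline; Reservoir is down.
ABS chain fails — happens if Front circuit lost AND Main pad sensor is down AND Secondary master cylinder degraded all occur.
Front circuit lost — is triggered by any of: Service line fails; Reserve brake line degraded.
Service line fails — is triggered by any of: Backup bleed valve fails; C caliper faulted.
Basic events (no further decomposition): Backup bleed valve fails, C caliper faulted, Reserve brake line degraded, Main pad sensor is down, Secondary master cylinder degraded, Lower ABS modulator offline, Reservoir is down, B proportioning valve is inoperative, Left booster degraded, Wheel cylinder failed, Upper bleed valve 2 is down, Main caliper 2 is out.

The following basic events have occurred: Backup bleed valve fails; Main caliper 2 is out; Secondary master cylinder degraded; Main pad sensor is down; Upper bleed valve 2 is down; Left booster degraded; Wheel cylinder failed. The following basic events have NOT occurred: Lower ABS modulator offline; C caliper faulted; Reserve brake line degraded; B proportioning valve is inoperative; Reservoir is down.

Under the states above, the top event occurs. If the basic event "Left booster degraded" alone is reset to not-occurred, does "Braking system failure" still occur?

Yes

Counterfactual: set "Left booster degraded" to not occurred.
Service line fails [OR]: Backup bleed valve fails=occurs, C caliper faulted=not → at least one input occurs → occurs.
Front circuit lost [OR]: Service line fails=occurs, Reserve brake line degraded=not → at least one input occurs → occurs.
ABS chain fails [AND]: Front circuit lost=occurs, Main pad sensor is down=occurs, Secondary master cylinder degraded=occurs → all inputs occur → occurs.
Rear circuit inoperative [OR]: Lower ABS modulator offline=not, Reservoir is down=not → no input occurs → does not occur.
Parking branch unavailable [AND]: B proportioning valve is inoperative=not, Left booster degraded=not, Wheel cylinder failed=occurs → not all inputs occur → does not occur.
Booster path inoperative [AND]: Parking branch unavailable=not, Upper bleed valve 2 is down=occurs, Main caliper 2 is out=occurs → not all inputs occur → does not occur.
Braking system failure [OR]: ABS chain fails=occurs, Rear circuit inoperative=not, Booster path inoperative=not → at least one input occurs → occurs.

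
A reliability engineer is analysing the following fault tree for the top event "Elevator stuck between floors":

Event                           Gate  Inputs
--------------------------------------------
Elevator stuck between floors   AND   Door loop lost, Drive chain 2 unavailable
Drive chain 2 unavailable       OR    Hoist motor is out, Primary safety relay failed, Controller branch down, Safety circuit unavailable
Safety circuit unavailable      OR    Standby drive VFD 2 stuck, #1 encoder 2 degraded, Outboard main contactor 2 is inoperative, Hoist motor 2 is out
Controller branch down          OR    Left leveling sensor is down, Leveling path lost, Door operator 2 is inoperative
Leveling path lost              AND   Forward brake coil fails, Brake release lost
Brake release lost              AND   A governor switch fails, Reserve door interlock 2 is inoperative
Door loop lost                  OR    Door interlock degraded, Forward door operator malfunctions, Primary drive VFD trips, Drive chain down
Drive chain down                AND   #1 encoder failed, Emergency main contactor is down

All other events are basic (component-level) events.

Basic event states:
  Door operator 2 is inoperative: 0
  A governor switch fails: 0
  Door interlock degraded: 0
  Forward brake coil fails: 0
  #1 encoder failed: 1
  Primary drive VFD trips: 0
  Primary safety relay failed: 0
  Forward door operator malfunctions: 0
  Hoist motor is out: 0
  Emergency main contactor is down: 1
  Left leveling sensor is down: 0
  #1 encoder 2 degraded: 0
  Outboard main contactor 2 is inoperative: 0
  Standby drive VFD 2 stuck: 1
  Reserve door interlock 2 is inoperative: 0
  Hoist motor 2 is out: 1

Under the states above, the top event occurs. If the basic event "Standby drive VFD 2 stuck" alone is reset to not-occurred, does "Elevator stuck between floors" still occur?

Yes

Counterfactual: set "Standby drive VFD 2 stuck" to not occurred.
Drive chain down [AND]: #1 encoder failed=occurs, Emergency main contactor is down=occurs → all inputs occur → occurs.
Door loop lost [OR]: Door interlock degraded=not, Forward door operator malfunctions=not, Primary drive VFD trips=not, Drive chain down=occurs → at least one input occurs → occurs.
Brake release lost [AND]: A governor switch fails=not, Reserve door interlock 2 is inoperative=not → not all inputs occur → does not occur.
Leveling path lost [AND]: Forward brake coil fails=not, Brake release lost=not → not all inputs occur → does not occur.
Controller branch down [OR]: Left leveling sensor is down=not, Leveling path lost=not, Door operator 2 is inoperative=not → no input occurs → does not occur.
Safety circuit unavailable [OR]: Standby drive VFD 2 stuck=not, #1 encoder 2 degraded=not, Outboard main contactor 2 is inoperative=not, Hoist motor 2 is out=occurs → at least one input occurs → occurs.
Drive chain 2 unavailable [OR]: Hoist motor is out=not, Primary safety relay failed=not, Controller branch down=not, Safety circuit unavailable=occurs → at least one input occurs → occurs.
Elevator stuck between floors [AND]: Door loop lost=occurs, Drive chain 2 unavailable=occurs → all inputs occur → occurs.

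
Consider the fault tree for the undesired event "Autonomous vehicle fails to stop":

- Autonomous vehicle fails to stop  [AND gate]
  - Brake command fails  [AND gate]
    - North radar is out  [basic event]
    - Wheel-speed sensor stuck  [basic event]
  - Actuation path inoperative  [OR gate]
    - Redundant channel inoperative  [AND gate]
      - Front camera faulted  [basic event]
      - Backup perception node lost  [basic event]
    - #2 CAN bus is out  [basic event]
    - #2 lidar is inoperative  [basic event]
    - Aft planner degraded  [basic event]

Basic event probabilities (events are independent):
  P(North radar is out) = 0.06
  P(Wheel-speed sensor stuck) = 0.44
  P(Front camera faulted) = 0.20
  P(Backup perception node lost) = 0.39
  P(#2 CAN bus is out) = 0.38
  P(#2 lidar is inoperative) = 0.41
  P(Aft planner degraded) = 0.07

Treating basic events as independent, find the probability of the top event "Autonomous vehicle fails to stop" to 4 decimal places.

0.0181

P(Brake command fails) [AND] = 0.06 × 0.44 = 0.026400
P(Redundant channel inoperative) [AND] = 0.20 × 0.39 = 0.078000
P(Actuation path inoperative) [OR] = 1 − (1−0.078000) × (1−0.38) × (1−0.41) × (1−0.07) = 0.686341
P(Autonomous vehicle fails to stop) [AND] = 0.026400 × 0.686341 = 0.018119
Rounded to 4 decimal places: P(Autonomous vehicle fails to stop) ≈ 0.0181.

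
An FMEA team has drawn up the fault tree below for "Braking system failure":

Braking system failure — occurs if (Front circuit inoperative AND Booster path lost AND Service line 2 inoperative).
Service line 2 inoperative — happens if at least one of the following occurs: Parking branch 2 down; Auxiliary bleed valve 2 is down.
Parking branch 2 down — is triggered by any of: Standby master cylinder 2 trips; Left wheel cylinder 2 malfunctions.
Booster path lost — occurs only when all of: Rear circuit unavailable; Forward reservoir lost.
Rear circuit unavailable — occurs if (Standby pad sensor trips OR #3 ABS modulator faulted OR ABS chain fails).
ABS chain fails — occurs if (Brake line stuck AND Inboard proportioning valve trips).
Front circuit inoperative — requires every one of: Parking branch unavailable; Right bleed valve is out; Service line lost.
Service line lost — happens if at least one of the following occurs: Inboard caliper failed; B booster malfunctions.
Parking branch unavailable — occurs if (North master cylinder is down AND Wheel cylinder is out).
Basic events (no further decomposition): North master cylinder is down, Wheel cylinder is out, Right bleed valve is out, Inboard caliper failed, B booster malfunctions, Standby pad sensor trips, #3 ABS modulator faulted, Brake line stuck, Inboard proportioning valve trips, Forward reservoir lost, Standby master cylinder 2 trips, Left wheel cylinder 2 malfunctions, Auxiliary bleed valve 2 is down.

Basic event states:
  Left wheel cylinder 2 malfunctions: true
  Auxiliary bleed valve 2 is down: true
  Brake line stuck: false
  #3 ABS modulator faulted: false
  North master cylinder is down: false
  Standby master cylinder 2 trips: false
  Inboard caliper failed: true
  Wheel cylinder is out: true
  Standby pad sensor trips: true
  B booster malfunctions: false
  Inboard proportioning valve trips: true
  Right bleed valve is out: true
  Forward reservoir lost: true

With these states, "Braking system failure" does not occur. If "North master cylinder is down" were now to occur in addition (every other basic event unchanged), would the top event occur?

Counterfactual: set "North master cylinder is down" to occurred.
Parking branch unavailable [AND]: North master cylinder is down=occurs, Wheel cylinder is out=occurs → all inputs occur → occurs.
Service line lost [OR]: Inboard caliper failed=occurs, B booster malfunctions=not → at least one input occurs → occurs.
Front circuit inoperative [AND]: Parking branch unavailable=occurs, Right bleed valve is out=occurs, Service line lost=occurs → all inputs occur → occurs.
ABS chain fails [AND]: Brake line stuck=not, Inboard proportioning valve trips=occurs → not all inputs occur → does not occur.
Rear circuit unavailable [OR]: Standby pad sensor trips=occurs, #3 ABS modulator faulted=not, ABS chain fails=not → at least one input occurs → occurs.
Booster path lost [AND]: Rear circuit unavailable=occurs, Forward reservoir lost=occurs → all inputs occur → occurs.
Parking branch 2 down [OR]: Standby master cylinder 2 trips=not, Left wheel cylinder 2 malfunctions=occurs → at least one input occurs → occurs.
Service line 2 inoperative [OR]: Parking branch 2 down=occurs, Auxiliary bleed valve 2 is down=occurs → at least one input occurs → occurs.
Braking system failure [AND]: Front circuit inoperative=occurs, Booster path lost=occurs, Service line 2 inoperative=occurs → all inputs occur → occurs.

Yes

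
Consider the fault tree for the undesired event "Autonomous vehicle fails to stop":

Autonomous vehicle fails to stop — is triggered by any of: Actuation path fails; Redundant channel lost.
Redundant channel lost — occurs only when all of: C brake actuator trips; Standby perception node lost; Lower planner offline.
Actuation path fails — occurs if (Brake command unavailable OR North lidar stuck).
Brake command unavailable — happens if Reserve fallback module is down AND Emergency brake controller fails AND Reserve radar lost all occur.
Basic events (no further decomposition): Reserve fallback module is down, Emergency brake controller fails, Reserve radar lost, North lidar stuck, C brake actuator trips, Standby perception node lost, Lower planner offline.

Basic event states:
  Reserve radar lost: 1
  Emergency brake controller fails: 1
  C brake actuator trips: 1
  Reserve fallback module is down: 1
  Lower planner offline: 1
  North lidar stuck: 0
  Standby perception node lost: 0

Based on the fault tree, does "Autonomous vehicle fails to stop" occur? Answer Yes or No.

Brake command unavailable [AND]: Reserve fallback module is down=occurs, Emergency brake controller fails=occurs, Reserve radar lost=occurs → all inputs occur → occurs.
Actuation path fails [OR]: Brake command unavailable=occurs, North lidar stuck=not → at least one input occurs → occurs.
Redundant channel lost [AND]: C brake actuator trips=occurs, Standby perception node lost=not, Lower planner offline=occurs → not all inputs occur → does not occur.
Autonomous vehicle fails to stop [OR]: Actuation path fails=occurs, Redundant channel lost=not → at least one input occurs → occurs.

Yes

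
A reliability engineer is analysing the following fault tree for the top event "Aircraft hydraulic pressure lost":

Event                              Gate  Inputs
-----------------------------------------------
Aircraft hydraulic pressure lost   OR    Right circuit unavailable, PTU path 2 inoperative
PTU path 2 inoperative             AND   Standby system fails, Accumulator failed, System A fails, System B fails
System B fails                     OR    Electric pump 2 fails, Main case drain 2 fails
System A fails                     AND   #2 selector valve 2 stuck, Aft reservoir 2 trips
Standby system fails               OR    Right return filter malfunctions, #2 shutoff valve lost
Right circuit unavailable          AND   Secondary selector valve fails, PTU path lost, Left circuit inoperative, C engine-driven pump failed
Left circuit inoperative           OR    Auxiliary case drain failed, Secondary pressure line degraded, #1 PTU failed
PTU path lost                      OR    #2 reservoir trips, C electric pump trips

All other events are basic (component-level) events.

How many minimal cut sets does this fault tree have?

10

PTU path lost [OR]: union of children's cut sets → 2 cut set(s).
Left circuit inoperative [OR]: union of children's cut sets → 3 cut set(s).
Right circuit unavailable [AND]: one cut set from each child combined → 1 × 2 × 3 × 1 = 6 cut set(s).
Standby system fails [OR]: union of children's cut sets → 2 cut set(s).
System A fails [AND]: one cut set from each child combined → 1 × 1 = 1 cut set(s).
System B fails [OR]: union of children's cut sets → 2 cut set(s).
PTU path 2 inoperative [AND]: one cut set from each child combined → 2 × 1 × 1 × 2 = 4 cut set(s).
Aircraft hydraulic pressure lost [OR]: union of children's cut sets → 10 cut set(s).
Minimal cut sets: {#2 reservoir trips, Auxiliary case drain failed, C engine-driven pump failed, Secondary selector valve fails}; {#2 reservoir trips, C engine-driven pump failed, Secondary pressure line degraded, Secondary selector valve fails}; {#1 PTU failed, #2 reservoir trips, C engine-driven pump failed, Secondary selector valve fails}; {Auxiliary case drain failed, C electric pump trips, C engine-driven pump failed, Secondary selector valve fails}; {C electric pump trips, C engine-driven pump failed, Secondary pressure line degraded, Secondary selector valve fails}; {#1 PTU failed, C electric pump trips, C engine-driven pump failed, Secondary selector valve fails}; {#2 selector valve 2 stuck, Accumulator failed, Aft reservoir 2 trips, Electric pump 2 fails, Right return filter malfunctions}; {#2 selector valve 2 stuck, Accumulator failed, Aft reservoir 2 trips, Main case drain 2 fails, Right return filter malfunctions}; {#2 selector valve 2 stuck, #2 shutoff valve lost, Accumulator failed, Aft reservoir 2 trips, Electric pump 2 fails}; {#2 selector valve 2 stuck, #2 shutoff valve lost, Accumulator failed, Aft reservoir 2 trips, Main case drain 2 fails}.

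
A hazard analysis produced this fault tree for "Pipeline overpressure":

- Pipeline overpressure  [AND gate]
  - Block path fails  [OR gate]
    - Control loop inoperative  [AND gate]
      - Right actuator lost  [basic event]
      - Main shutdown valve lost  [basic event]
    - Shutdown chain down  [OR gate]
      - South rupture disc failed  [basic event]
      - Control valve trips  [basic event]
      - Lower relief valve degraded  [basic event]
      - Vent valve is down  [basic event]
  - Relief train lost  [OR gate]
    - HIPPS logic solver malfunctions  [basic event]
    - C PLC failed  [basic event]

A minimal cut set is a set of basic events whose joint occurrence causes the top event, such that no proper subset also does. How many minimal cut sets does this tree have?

10

Control loop inoperative [AND]: one cut set from each child combined → 1 × 1 = 1 cut set(s).
Shutdown chain down [OR]: union of children's cut sets → 4 cut set(s).
Block path fails [OR]: union of children's cut sets → 5 cut set(s).
Relief train lost [OR]: union of children's cut sets → 2 cut set(s).
Pipeline overpressure [AND]: one cut set from each child combined → 5 × 2 = 10 cut set(s).
Minimal cut sets: {HIPPS logic solver malfunctions, Main shutdown valve lost, Right actuator lost}; {C PLC failed, Main shutdown valve lost, Right actuator lost}; {HIPPS logic solver malfunctions, South rupture disc failed}; {C PLC failed, South rupture disc failed}; {Control valve trips, HIPPS logic solver malfunctions}; {C PLC failed, Control valve trips}; {HIPPS logic solver malfunctions, Lower relief valve degraded}; {C PLC failed, Lower relief valve degraded}; {HIPPS logic solver malfunctions, Vent valve is down}; {C PLC failed, Vent valve is down}.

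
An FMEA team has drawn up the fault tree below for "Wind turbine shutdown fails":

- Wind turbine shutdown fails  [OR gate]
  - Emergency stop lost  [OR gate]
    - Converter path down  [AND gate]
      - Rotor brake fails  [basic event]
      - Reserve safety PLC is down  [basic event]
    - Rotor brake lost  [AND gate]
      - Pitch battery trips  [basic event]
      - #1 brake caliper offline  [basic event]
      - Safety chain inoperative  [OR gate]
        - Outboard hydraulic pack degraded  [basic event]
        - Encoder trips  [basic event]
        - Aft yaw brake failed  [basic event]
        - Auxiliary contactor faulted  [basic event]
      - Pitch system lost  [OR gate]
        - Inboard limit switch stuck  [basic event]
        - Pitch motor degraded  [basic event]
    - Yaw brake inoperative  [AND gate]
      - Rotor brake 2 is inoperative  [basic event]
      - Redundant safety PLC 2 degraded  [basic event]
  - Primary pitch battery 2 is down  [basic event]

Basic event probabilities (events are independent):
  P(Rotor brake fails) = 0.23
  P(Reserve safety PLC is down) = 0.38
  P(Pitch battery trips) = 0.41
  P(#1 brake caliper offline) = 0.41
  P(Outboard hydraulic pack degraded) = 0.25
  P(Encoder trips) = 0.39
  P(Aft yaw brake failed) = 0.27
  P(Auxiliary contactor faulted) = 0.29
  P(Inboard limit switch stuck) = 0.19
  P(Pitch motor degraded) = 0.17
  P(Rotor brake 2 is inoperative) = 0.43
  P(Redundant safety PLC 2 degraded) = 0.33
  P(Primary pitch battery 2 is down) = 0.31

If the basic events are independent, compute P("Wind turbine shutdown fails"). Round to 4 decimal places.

P(Converter path down) [AND] = 0.23 × 0.38 = 0.087400
P(Safety chain inoperative) [OR] = 1 − (1−0.25) × (1−0.39) × (1−0.27) × (1−0.29) = 0.762878
P(Pitch system lost) [OR] = 1 − (1−0.19) × (1−0.17) = 0.327700
P(Rotor brake lost) [AND] = 0.41 × 0.41 × 0.762878 × 0.327700 = 0.042024
P(Yaw brake inoperative) [AND] = 0.43 × 0.33 = 0.141900
P(Emergency stop lost) [OR] = 1 − (1−0.087400) × (1−0.042024) × (1−0.141900) = 0.249807
P(Wind turbine shutdown fails) [OR] = 1 − (1−0.249807) × (1−0.31) = 0.482367
Rounded to 4 decimal places: P(Wind turbine shutdown fails) ≈ 0.4824.

0.4824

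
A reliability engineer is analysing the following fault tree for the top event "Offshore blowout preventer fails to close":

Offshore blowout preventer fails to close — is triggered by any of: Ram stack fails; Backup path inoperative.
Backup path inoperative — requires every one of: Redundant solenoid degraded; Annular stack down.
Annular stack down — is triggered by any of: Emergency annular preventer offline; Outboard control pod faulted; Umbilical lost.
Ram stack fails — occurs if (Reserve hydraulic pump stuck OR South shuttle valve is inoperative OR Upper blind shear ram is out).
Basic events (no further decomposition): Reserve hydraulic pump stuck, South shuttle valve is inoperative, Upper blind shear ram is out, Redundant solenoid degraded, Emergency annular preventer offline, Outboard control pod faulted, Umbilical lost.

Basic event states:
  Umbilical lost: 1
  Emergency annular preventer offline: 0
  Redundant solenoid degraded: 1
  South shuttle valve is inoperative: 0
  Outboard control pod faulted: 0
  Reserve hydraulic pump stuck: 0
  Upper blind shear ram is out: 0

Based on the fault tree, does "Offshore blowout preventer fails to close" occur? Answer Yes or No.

Ram stack fails [OR]: Reserve hydraulic pump stuck=not, South shuttle valve is inoperative=not, Upper blind shear ram is out=not → no input occurs → does not occur.
Annular stack down [OR]: Emergency annular preventer offline=not, Outboard control pod faulted=not, Umbilical lost=occurs → at least one input occurs → occurs.
Backup path inoperative [AND]: Redundant solenoid degraded=occurs, Annular stack down=occurs → all inputs occur → occurs.
Offshore blowout preventer fails to close [OR]: Ram stack fails=not, Backup path inoperative=occurs → at least one input occurs → occurs.

Yes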